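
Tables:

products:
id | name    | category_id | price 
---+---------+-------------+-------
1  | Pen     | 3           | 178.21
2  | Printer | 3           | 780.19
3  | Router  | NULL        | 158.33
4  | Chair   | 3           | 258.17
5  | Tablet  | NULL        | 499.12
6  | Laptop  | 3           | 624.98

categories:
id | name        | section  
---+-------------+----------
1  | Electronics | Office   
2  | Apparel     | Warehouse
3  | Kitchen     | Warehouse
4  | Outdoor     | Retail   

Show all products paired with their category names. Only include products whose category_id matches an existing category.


INNER JOIN keeps only products rows whose category_id matches an id in categories. Walk through each product:
  - product 1 (Pen): category_id=3 -> matches Kitchen
  - product 2 (Printer): category_id=3 -> matches Kitchen
  - product 3 (Router): category_id=NULL, no match -> dropped
  - product 4 (Chair): category_id=3 -> matches Kitchen
  - product 5 (Tablet): category_id=NULL, no match -> dropped
  - product 6 (Laptop): category_id=3 -> matches Kitchen
So 2 of 6 rows are dropped.

SQL:
SELECT a.name, b.name AS category
FROM products a
INNER JOIN categories b ON a.category_id = b.id

Result:
name    | category
--------+---------
Pen     | Kitchen 
Printer | Kitchen 
Chair   | Kitchen 
Laptop  | Kitchen 


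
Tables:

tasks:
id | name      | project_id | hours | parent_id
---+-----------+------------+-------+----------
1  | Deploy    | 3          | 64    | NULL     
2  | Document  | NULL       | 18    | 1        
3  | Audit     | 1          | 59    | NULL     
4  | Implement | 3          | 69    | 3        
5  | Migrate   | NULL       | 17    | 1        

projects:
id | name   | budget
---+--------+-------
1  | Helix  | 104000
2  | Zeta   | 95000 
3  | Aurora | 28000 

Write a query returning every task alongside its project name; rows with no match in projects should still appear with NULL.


LEFT JOIN keeps every row from tasks (the left table); where project_id has no match in projects, the project columns become NULL. Walk through each task:
  - task 1 (Deploy): project_id=3 -> matches Aurora
  - task 2 (Document): project_id=NULL, no match -> kept with NULL
  - task 3 (Audit): project_id=1 -> matches Helix
  - task 4 (Implement): project_id=3 -> matches Aurora
  - task 5 (Migrate): project_id=NULL, no match -> kept with NULL
All 5 rows appear; 2 have NULL project.

SQL:
SELECT a.name, b.name AS project
FROM tasks a
LEFT JOIN projects b ON a.project_id = b.id

Result:
name      | project
----------+--------
Deploy    | Aurora 
Document  | NULL   
Audit     | Helix  
Implement | Aurora 
Migrate   | NULL   


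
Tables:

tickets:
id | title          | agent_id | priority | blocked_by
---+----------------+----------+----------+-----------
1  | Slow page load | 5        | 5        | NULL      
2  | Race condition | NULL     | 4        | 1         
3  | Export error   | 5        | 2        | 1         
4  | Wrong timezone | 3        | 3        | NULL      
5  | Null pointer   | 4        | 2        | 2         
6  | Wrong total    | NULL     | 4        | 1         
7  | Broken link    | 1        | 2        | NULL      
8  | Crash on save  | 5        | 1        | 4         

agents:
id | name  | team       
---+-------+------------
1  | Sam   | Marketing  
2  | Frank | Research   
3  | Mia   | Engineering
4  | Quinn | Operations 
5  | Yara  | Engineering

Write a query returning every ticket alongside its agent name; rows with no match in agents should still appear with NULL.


LEFT JOIN keeps every row from tickets (the left table); where agent_id has no match in agents, the agent columns become NULL. Walk through each ticket:
  - ticket 1 (Slow page load): agent_id=5 -> matches Yara
  - ticket 2 (Race condition): agent_id=NULL, no match -> kept with NULL
  - ticket 3 (Export error): agent_id=5 -> matches Yara
  - ticket 4 (Wrong timezone): agent_id=3 -> matches Mia
  - ticket 5 (Null pointer): agent_id=4 -> matches Quinn
  - ticket 6 (Wrong total): agent_id=NULL, no match -> kept with NULL
  - ticket 7 (Broken link): agent_id=1 -> matches Sam
  - ticket 8 (Crash on save): agent_id=5 -> matches Yara
All 8 rows appear; 2 have NULL agent.

SQL:
SELECT a.title, b.name AS agent
FROM tickets a
LEFT JOIN agents b ON a.agent_id = b.id

Result:
title          | agent
---------------+------
Slow page load | Yara 
Race condition | NULL 
Export error   | Yara 
Wrong timezone | Mia  
Null pointer   | Quinn
Wrong total    | NULL 
Broken link    | Sam  
Crash on save  | Yara 


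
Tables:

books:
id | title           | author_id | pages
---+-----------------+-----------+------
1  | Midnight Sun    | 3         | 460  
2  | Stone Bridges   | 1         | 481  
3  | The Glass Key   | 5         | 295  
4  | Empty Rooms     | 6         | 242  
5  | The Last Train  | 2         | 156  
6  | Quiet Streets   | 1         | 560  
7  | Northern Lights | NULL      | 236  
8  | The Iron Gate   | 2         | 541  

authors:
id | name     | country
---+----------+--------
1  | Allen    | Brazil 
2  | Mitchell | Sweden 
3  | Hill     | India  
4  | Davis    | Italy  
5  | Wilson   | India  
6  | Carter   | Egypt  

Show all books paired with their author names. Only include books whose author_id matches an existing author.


INNER JOIN keeps only books rows whose author_id matches an id in authors. Walk through each book:
  - book 1 (Midnight Sun): author_id=3 -> matches Hill
  - book 2 (Stone Bridges): author_id=1 -> matches Allen
  - book 3 (The Glass Key): author_id=5 -> matches Wilson
  - book 4 (Empty Rooms): author_id=6 -> matches Carter
  - book 5 (The Last Train): author_id=2 -> matches Mitchell
  - book 6 (Quiet Streets): author_id=1 -> matches Allen
  - book 7 (Northern Lights): author_id=NULL, no match -> dropped
  - book 8 (The Iron Gate): author_id=2 -> matches Mitchell
So 1 of 8 rows is dropped.

SQL:
SELECT a.title, b.name AS author
FROM books a
INNER JOIN authors b ON a.author_id = b.id

Result:
title          | author  
---------------+---------
Midnight Sun   | Hill    
Stone Bridges  | Allen   
The Glass Key  | Wilson  
Empty Rooms    | Carter  
The Last Train | Mitchell
Quiet Streets  | Allen   
The Iron Gate  | Mitchell


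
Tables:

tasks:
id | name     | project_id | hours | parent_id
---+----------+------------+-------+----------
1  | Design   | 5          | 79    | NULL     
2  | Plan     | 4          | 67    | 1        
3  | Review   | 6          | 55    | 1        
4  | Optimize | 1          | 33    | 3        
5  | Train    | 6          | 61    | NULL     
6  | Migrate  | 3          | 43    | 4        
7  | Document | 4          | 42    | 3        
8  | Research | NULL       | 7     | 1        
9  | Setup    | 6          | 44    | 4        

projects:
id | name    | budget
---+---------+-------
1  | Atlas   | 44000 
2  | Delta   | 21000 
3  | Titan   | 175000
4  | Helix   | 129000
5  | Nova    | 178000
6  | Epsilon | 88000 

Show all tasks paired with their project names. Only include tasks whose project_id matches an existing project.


INNER JOIN keeps only tasks rows whose project_id matches an id in projects. Walk through each task:
  - task 1 (Design): project_id=5 -> matches Nova
  - task 2 (Plan): project_id=4 -> matches Helix
  - task 3 (Review): project_id=6 -> matches Epsilon
  - task 4 (Optimize): project_id=1 -> matches Atlas
  - task 5 (Train): project_id=6 -> matches Epsilon
  - task 6 (Migrate): project_id=3 -> matches Titan
  - task 7 (Document): project_id=4 -> matches Helix
  - task 8 (Research): project_id=NULL, no match -> dropped
  - task 9 (Setup): project_id=6 -> matches Epsilon
So 1 of 9 rows is dropped.

SQL:
SELECT a.name, b.name AS project
FROM tasks a
INNER JOIN projects b ON a.project_id = b.id

Result:
name     | project
---------+--------
Design   | Nova   
Plan     | Helix  
Review   | Epsilon
Optimize | Atlas  
Train    | Epsilon
Migrate  | Titan  
Document | Helix  
Setup    | Epsilon


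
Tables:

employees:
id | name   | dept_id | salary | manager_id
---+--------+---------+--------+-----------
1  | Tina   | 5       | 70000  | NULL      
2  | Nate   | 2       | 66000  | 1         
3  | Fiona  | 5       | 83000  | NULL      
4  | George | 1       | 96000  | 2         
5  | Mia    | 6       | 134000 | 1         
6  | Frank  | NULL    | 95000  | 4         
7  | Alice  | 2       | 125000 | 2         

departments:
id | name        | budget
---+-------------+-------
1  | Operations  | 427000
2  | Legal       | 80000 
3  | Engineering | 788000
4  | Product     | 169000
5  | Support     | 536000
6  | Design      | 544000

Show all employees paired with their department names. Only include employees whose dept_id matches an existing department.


INNER JOIN keeps only employees rows whose dept_id matches an id in departments. Walk through each employee:
  - employee 1 (Tina): dept_id=5 -> matches Support
  - employee 2 (Nate): dept_id=2 -> matches Legal
  - employee 3 (Fiona): dept_id=5 -> matches Support
  - employee 4 (George): dept_id=1 -> matches Operations
  - employee 5 (Mia): dept_id=6 -> matches Design
  - employee 6 (Frank): dept_id=NULL, no match -> dropped
  - employee 7 (Alice): dept_id=2 -> matches Legal
So 1 of 7 rows is dropped.

SQL:
SELECT a.name, b.name AS department
FROM employees a
INNER JOIN departments b ON a.dept_id = b.id

Result:
name   | department
-------+-----------
Tina   | Support   
Nate   | Legal     
Fiona  | Support   
George | Operations
Mia    | Design    
Alice  | Legal     


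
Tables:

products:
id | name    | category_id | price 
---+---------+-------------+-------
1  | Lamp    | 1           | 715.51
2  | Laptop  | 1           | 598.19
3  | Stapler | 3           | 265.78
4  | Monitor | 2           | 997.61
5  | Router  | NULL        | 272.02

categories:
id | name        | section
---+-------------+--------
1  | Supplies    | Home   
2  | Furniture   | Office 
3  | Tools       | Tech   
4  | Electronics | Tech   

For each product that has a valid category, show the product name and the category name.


INNER JOIN keeps only products rows whose category_id matches an id in categories. Walk through each product:
  - product 1 (Lamp): category_id=1 -> matches Supplies
  - product 2 (Laptop): category_id=1 -> matches Supplies
  - product 3 (Stapler): category_id=3 -> matches Tools
  - product 4 (Monitor): category_id=2 -> matches Furniture
  - product 5 (Router): category_id=NULL, no match -> dropped
So 1 of 5 rows is dropped.

SQL:
SELECT a.name, b.name AS category
FROM products a
INNER JOIN categories b ON a.category_id = b.id

Result:
name    | category 
--------+----------
Lamp    | Supplies 
Laptop  | Supplies 
Stapler | Tools    
Monitor | Furniture


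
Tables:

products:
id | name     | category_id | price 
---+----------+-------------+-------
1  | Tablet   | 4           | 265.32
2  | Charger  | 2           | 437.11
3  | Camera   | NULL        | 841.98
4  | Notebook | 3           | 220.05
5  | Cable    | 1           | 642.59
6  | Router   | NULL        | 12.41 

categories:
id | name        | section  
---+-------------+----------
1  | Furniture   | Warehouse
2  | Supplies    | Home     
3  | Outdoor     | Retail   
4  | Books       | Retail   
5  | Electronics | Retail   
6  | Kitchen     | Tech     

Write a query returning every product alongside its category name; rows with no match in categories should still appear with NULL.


LEFT JOIN keeps every row from products (the left table); where category_id has no match in categories, the category columns become NULL. Walk through each product:
  - product 1 (Tablet): category_id=4 -> matches Books
  - product 2 (Charger): category_id=2 -> matches Supplies
  - product 3 (Camera): category_id=NULL, no match -> kept with NULL
  - product 4 (Notebook): category_id=3 -> matches Outdoor
  - product 5 (Cable): category_id=1 -> matches Furniture
  - product 6 (Router): category_id=NULL, no match -> kept with NULL
All 6 rows appear; 2 have NULL category.

SQL:
SELECT a.name, b.name AS category
FROM products a
LEFT JOIN categories b ON a.category_id = b.id

Result:
name     | category 
---------+----------
Tablet   | Books    
Charger  | Supplies 
Camera   | NULL     
Notebook | Outdoor  
Cable    | Furniture
Router   | NULL     


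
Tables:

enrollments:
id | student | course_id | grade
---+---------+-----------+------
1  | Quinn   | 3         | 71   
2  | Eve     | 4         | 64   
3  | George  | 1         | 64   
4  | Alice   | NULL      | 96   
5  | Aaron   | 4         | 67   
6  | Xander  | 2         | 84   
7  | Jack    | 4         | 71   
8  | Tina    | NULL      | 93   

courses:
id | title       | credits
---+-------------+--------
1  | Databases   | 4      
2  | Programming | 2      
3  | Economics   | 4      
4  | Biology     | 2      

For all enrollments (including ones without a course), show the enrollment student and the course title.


LEFT JOIN keeps every row from enrollments (the left table); where course_id has no match in courses, the course columns become NULL. Walk through each enrollment:
  - enrollment 1 (Quinn): course_id=3 -> matches Economics
  - enrollment 2 (Eve): course_id=4 -> matches Biology
  - enrollment 3 (George): course_id=1 -> matches Databases
  - enrollment 4 (Alice): course_id=NULL, no match -> kept with NULL
  - enrollment 5 (Aaron): course_id=4 -> matches Biology
  - enrollment 6 (Xander): course_id=2 -> matches Programming
  - enrollment 7 (Jack): course_id=4 -> matches Biology
  - enrollment 8 (Tina): course_id=NULL, no match -> kept with NULL
All 8 rows appear; 2 have NULL course.

SQL:
SELECT a.student, b.title AS course
FROM enrollments a
LEFT JOIN courses b ON a.course_id = b.id

Result:
student | course     
--------+------------
Quinn   | Economics  
Eve     | Biology    
George  | Databases  
Alice   | NULL       
Aaron   | Biology    
Xander  | Programming
Jack    | Biology    
Tina    | NULL       


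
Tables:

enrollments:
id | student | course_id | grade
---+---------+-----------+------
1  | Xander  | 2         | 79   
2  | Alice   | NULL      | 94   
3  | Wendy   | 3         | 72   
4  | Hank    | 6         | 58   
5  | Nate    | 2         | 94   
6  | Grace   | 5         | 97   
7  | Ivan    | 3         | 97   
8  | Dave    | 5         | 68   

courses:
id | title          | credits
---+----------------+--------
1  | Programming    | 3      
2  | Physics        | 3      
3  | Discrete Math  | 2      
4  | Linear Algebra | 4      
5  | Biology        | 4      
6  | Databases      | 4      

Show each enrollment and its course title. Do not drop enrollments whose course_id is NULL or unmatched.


LEFT JOIN keeps every row from enrollments (the left table); where course_id has no match in courses, the course columns become NULL. Walk through each enrollment:
  - enrollment 1 (Xander): course_id=2 -> matches Physics
  - enrollment 2 (Alice): course_id=NULL, no match -> kept with NULL
  - enrollment 3 (Wendy): course_id=3 -> matches Discrete Math
  - enrollment 4 (Hank): course_id=6 -> matches Databases
  - enrollment 5 (Nate): course_id=2 -> matches Physics
  - enrollment 6 (Grace): course_id=5 -> matches Biology
  - enrollment 7 (Ivan): course_id=3 -> matches Discrete Math
  - enrollment 8 (Dave): course_id=5 -> matches Biology
All 8 rows appear; 1 has NULL course.

SQL:
SELECT a.student, b.title AS course
FROM enrollments a
LEFT JOIN courses b ON a.course_id = b.id

Result:
student | course       
--------+--------------
Xander  | Physics      
Alice   | NULL         
Wendy   | Discrete Math
Hank    | Databases    
Nate    | Physics      
Grace   | Biology      
Ivan    | Discrete Math
Dave    | Biology      


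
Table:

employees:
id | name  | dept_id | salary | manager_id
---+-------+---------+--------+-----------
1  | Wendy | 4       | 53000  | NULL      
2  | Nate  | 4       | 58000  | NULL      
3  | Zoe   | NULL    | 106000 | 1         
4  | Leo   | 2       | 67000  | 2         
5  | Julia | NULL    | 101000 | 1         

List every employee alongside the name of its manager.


This is a self-join: employees is joined to a second copy of itself, matching each row's manager_id to another row's id. Use LEFT JOIN so rows with manager_id=NULL are kept.
  - employee 1 (Wendy): manager_id=NULL -> NULL
  - employee 2 (Nate): manager_id=NULL -> NULL
  - employee 3 (Zoe): manager_id=1 -> Wendy
  - employee 4 (Leo): manager_id=2 -> Nate
  - employee 5 (Julia): manager_id=1 -> Wendy

SQL:
SELECT a.name AS item, b.name AS manager
FROM employees a
LEFT JOIN employees b ON a.manager_id = b.id

Result:
item  | manager
------+--------
Wendy | NULL   
Nate  | NULL   
Zoe   | Wendy  
Leo   | Nate   
Julia | Wendy  


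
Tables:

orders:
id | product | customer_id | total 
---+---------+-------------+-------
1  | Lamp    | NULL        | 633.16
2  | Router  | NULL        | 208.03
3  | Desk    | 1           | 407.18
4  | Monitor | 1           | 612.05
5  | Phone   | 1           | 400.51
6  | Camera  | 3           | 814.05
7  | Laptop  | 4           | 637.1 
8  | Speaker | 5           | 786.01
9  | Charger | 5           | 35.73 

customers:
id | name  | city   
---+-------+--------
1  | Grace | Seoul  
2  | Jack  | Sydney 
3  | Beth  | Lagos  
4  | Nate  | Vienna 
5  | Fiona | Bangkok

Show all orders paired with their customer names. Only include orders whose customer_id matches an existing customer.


INNER JOIN keeps only orders rows whose customer_id matches an id in customers. Walk through each order:
  - order 1 (Lamp): customer_id=NULL, no match -> dropped
  - order 2 (Router): customer_id=NULL, no match -> dropped
  - order 3 (Desk): customer_id=1 -> matches Grace
  - order 4 (Monitor): customer_id=1 -> matches Grace
  - order 5 (Phone): customer_id=1 -> matches Grace
  - order 6 (Camera): customer_id=3 -> matches Beth
  - order 7 (Laptop): customer_id=4 -> matches Nate
  - order 8 (Speaker): customer_id=5 -> matches Fiona
  - order 9 (Charger): customer_id=5 -> matches Fiona
So 2 of 9 rows are dropped.

SQL:
SELECT a.product, b.name AS customer
FROM orders a
INNER JOIN customers b ON a.customer_id = b.id

Result:
product | customer
--------+---------
Desk    | Grace   
Monitor | Grace   
Phone   | Grace   
Camera  | Beth    
Laptop  | Nate    
Speaker | Fiona   
Charger | Fiona   


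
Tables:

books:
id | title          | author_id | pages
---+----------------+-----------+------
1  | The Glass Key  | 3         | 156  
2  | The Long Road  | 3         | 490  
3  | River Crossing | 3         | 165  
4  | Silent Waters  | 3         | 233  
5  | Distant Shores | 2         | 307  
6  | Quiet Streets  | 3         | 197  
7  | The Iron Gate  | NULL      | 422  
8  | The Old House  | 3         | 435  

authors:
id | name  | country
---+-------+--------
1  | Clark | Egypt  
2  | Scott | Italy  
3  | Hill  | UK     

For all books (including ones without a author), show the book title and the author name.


LEFT JOIN keeps every row from books (the left table); where author_id has no match in authors, the author columns become NULL. Walk through each book:
  - book 1 (The Glass Key): author_id=3 -> matches Hill
  - book 2 (The Long Road): author_id=3 -> matches Hill
  - book 3 (River Crossing): author_id=3 -> matches Hill
  - book 4 (Silent Waters): author_id=3 -> matches Hill
  - book 5 (Distant Shores): author_id=2 -> matches Scott
  - book 6 (Quiet Streets): author_id=3 -> matches Hill
  - book 7 (The Iron Gate): author_id=NULL, no match -> kept with NULL
  - book 8 (The Old House): author_id=3 -> matches Hill
All 8 rows appear; 1 has NULL author.

SQL:
SELECT a.title, b.name AS author
FROM books a
LEFT JOIN authors b ON a.author_id = b.id

Result:
title          | author
---------------+-------
The Glass Key  | Hill  
The Long Road  | Hill  
River Crossing | Hill  
Silent Waters  | Hill  
Distant Shores | Scott 
Quiet Streets  | Hill  
The Iron Gate  | NULL  
The Old House  | Hill  


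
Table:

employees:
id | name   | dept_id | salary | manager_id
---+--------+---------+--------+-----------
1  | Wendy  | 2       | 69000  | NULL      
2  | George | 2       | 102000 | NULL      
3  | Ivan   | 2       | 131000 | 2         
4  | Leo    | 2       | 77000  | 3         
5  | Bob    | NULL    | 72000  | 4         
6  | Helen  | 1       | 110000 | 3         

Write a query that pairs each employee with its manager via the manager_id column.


This is a self-join: employees is joined to a second copy of itself, matching each row's manager_id to another row's id. Use LEFT JOIN so rows with manager_id=NULL are kept.
  - employee 1 (Wendy): manager_id=NULL -> NULL
  - employee 2 (George): manager_id=NULL -> NULL
  - employee 3 (Ivan): manager_id=2 -> George
  - employee 4 (Leo): manager_id=3 -> Ivan
  - employee 5 (Bob): manager_id=4 -> Leo
  - employee 6 (Helen): manager_id=3 -> Ivan

SQL:
SELECT a.name AS item, b.name AS manager
FROM employees a
LEFT JOIN employees b ON a.manager_id = b.id

Result:
item   | manager
-------+--------
Wendy  | NULL   
George | NULL   
Ivan   | George 
Leo    | Ivan   
Bob    | Leo    
Helen  | Ivan   


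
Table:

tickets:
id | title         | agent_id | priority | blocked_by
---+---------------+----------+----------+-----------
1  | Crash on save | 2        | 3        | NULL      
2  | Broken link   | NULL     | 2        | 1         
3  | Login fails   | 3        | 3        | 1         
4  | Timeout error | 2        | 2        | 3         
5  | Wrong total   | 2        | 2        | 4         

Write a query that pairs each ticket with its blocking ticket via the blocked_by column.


This is a self-join: tickets is joined to a second copy of itself, matching each row's blocked_by to another row's id. Use LEFT JOIN so rows with blocked_by=NULL are kept.
  - ticket 1 (Crash on save): blocked_by=NULL -> NULL
  - ticket 2 (Broken link): blocked_by=1 -> Crash on save
  - ticket 3 (Login fails): blocked_by=1 -> Crash on save
  - ticket 4 (Timeout error): blocked_by=3 -> Login fails
  - ticket 5 (Wrong total): blocked_by=4 -> Timeout error

SQL:
SELECT a.title AS item, b.title AS blocked_by
FROM tickets a
LEFT JOIN tickets b ON a.blocked_by = b.id

Result:
item          | blocked_by   
--------------+--------------
Crash on save | NULL         
Broken link   | Crash on save
Login fails   | Crash on save
Timeout error | Login fails  
Wrong total   | Timeout error


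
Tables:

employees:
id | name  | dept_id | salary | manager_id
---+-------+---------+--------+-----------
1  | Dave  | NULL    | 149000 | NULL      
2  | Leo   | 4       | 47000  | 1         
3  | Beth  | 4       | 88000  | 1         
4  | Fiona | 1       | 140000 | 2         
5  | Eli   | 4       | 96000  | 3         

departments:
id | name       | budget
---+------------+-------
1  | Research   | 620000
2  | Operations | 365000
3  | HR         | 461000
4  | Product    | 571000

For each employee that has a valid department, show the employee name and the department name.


INNER JOIN keeps only employees rows whose dept_id matches an id in departments. Walk through each employee:
  - employee 1 (Dave): dept_id=NULL, no match -> dropped
  - employee 2 (Leo): dept_id=4 -> matches Product
  - employee 3 (Beth): dept_id=4 -> matches Product
  - employee 4 (Fiona): dept_id=1 -> matches Research
  - employee 5 (Eli): dept_id=4 -> matches Product
So 1 of 5 rows is dropped.

SQL:
SELECT a.name, b.name AS department
FROM employees a
INNER JOIN departments b ON a.dept_id = b.id

Result:
name  | department
------+-----------
Leo   | Product   
Beth  | Product   
Fiona | Research  
Eli   | Product   


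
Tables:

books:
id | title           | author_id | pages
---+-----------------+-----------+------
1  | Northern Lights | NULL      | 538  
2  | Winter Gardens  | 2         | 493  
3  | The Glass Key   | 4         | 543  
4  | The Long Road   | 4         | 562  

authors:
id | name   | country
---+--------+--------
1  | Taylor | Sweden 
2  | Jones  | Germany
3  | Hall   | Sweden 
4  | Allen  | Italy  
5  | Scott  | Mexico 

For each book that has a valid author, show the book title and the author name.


INNER JOIN keeps only books rows whose author_id matches an id in authors. Walk through each book:
  - book 1 (Northern Lights): author_id=NULL, no match -> dropped
  - book 2 (Winter Gardens): author_id=2 -> matches Jones
  - book 3 (The Glass Key): author_id=4 -> matches Allen
  - book 4 (The Long Road): author_id=4 -> matches Allen
So 1 of 4 rows is dropped.

SQL:
SELECT a.title, b.name AS author
FROM books a
INNER JOIN authors b ON a.author_id = b.id

Result:
title          | author
---------------+-------
Winter Gardens | Jones 
The Glass Key  | Allen 
The Long Road  | Allen 


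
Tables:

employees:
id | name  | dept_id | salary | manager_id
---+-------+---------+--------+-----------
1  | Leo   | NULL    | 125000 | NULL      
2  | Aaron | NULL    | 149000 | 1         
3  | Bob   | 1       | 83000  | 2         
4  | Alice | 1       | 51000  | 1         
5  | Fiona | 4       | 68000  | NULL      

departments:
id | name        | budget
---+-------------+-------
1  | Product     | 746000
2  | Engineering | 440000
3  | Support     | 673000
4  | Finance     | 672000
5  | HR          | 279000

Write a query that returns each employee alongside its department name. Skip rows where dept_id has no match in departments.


INNER JOIN keeps only employees rows whose dept_id matches an id in departments. Walk through each employee:
  - employee 1 (Leo): dept_id=NULL, no match -> dropped
  - employee 2 (Aaron): dept_id=NULL, no match -> dropped
  - employee 3 (Bob): dept_id=1 -> matches Product
  - employee 4 (Alice): dept_id=1 -> matches Product
  - employee 5 (Fiona): dept_id=4 -> matches Finance
So 2 of 5 rows are dropped.

SQL:
SELECT a.name, b.name AS department
FROM employees a
INNER JOIN departments b ON a.dept_id = b.id

Result:
name  | department
------+-----------
Bob   | Product   
Alice | Product   
Fiona | Finance   


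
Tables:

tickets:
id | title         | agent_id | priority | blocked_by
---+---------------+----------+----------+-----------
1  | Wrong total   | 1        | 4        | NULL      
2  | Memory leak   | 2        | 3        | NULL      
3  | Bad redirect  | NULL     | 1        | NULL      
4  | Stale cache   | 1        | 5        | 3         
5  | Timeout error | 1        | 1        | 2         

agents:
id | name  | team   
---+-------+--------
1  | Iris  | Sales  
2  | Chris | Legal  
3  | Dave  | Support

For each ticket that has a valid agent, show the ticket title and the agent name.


INNER JOIN keeps only tickets rows whose agent_id matches an id in agents. Walk through each ticket:
  - ticket 1 (Wrong total): agent_id=1 -> matches Iris
  - ticket 2 (Memory leak): agent_id=2 -> matches Chris
  - ticket 3 (Bad redirect): agent_id=NULL, no match -> dropped
  - ticket 4 (Stale cache): agent_id=1 -> matches Iris
  - ticket 5 (Timeout error): agent_id=1 -> matches Iris
So 1 of 5 rows is dropped.

SQL:
SELECT a.title, b.name AS agent
FROM tickets a
INNER JOIN agents b ON a.agent_id = b.id

Result:
title         | agent
--------------+------
Wrong total   | Iris 
Memory leak   | Chris
Stale cache   | Iris 
Timeout error | Iris 


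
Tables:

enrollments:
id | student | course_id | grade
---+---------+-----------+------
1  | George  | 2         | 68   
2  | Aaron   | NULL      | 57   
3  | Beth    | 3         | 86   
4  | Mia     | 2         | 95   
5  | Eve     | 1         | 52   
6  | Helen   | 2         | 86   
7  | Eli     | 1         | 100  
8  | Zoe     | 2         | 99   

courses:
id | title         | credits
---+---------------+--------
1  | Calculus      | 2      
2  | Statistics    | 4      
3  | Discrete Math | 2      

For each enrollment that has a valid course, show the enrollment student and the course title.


INNER JOIN keeps only enrollments rows whose course_id matches an id in courses. Walk through each enrollment:
  - enrollment 1 (George): course_id=2 -> matches Statistics
  - enrollment 2 (Aaron): course_id=NULL, no match -> dropped
  - enrollment 3 (Beth): course_id=3 -> matches Discrete Math
  - enrollment 4 (Mia): course_id=2 -> matches Statistics
  - enrollment 5 (Eve): course_id=1 -> matches Calculus
  - enrollment 6 (Helen): course_id=2 -> matches Statistics
  - enrollment 7 (Eli): course_id=1 -> matches Calculus
  - enrollment 8 (Zoe): course_id=2 -> matches Statistics
So 1 of 8 rows is dropped.

SQL:
SELECT a.student, b.title AS course
FROM enrollments a
INNER JOIN courses b ON a.course_id = b.id

Result:
student | course       
--------+--------------
George  | Statistics   
Beth    | Discrete Math
Mia     | Statistics   
Eve     | Calculus     
Helen   | Statistics   
Eli     | Calculus     
Zoe     | Statistics   


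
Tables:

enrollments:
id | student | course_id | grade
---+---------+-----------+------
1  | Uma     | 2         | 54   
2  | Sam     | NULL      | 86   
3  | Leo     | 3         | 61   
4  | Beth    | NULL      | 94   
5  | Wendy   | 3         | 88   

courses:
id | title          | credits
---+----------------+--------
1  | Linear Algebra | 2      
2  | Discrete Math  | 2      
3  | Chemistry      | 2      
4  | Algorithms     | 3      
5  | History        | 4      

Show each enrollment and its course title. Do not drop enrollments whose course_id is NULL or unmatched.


LEFT JOIN keeps every row from enrollments (the left table); where course_id has no match in courses, the course columns become NULL. Walk through each enrollment:
  - enrollment 1 (Uma): course_id=2 -> matches Discrete Math
  - enrollment 2 (Sam): course_id=NULL, no match -> kept with NULL
  - enrollment 3 (Leo): course_id=3 -> matches Chemistry
  - enrollment 4 (Beth): course_id=NULL, no match -> kept with NULL
  - enrollment 5 (Wendy): course_id=3 -> matches Chemistry
All 5 rows appear; 2 have NULL course.

SQL:
SELECT a.student, b.title AS course
FROM enrollments a
LEFT JOIN courses b ON a.course_id = b.id

Result:
student | course       
--------+--------------
Uma     | Discrete Math
Sam     | NULL         
Leo     | Chemistry    
Beth    | NULL         
Wendy   | Chemistry    


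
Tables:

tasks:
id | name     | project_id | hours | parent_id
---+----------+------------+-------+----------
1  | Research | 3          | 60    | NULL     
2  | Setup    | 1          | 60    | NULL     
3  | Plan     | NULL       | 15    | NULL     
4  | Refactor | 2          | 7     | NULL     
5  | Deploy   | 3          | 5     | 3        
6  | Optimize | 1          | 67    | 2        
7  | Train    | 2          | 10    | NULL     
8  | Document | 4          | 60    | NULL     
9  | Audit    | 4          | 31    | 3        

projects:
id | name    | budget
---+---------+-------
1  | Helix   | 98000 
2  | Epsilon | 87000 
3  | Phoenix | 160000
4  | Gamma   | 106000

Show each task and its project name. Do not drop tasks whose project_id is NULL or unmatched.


LEFT JOIN keeps every row from tasks (the left table); where project_id has no match in projects, the project columns become NULL. Walk through each task:
  - task 1 (Research): project_id=3 -> matches Phoenix
  - task 2 (Setup): project_id=1 -> matches Helix
  - task 3 (Plan): project_id=NULL, no match -> kept with NULL
  - task 4 (Refactor): project_id=2 -> matches Epsilon
  - task 5 (Deploy): project_id=3 -> matches Phoenix
  - task 6 (Optimize): project_id=1 -> matches Helix
  - task 7 (Train): project_id=2 -> matches Epsilon
  - task 8 (Document): project_id=4 -> matches Gamma
  - task 9 (Audit): project_id=4 -> matches Gamma
All 9 rows appear; 1 has NULL project.

SQL:
SELECT a.name, b.name AS project
FROM tasks a
LEFT JOIN projects b ON a.project_id = b.id

Result:
name     | project
---------+--------
Research | Phoenix
Setup    | Helix  
Plan     | NULL   
Refactor | Epsilon
Deploy   | Phoenix
Optimize | Helix  
Train    | Epsilon
Document | Gamma  
Audit    | Gamma  


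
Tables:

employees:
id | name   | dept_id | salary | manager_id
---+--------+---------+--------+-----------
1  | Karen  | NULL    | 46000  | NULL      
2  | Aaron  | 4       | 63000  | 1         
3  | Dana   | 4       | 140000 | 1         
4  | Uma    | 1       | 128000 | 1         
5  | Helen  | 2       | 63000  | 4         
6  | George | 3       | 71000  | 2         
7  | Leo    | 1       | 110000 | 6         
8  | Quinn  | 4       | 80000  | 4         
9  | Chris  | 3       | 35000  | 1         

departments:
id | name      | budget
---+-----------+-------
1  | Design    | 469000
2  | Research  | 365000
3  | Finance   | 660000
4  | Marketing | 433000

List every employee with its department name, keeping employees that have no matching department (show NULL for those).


LEFT JOIN keeps every row from employees (the left table); where dept_id has no match in departments, the department columns become NULL. Walk through each employee:
  - employee 1 (Karen): dept_id=NULL, no match -> kept with NULL
  - employee 2 (Aaron): dept_id=4 -> matches Marketing
  - employee 3 (Dana): dept_id=4 -> matches Marketing
  - employee 4 (Uma): dept_id=1 -> matches Design
  - employee 5 (Helen): dept_id=2 -> matches Research
  - employee 6 (George): dept_id=3 -> matches Finance
  - employee 7 (Leo): dept_id=1 -> matches Design
  - employee 8 (Quinn): dept_id=4 -> matches Marketing
  - employee 9 (Chris): dept_id=3 -> matches Finance
All 9 rows appear; 1 has NULL department.

SQL:
SELECT a.name, b.name AS department
FROM employees a
LEFT JOIN departments b ON a.dept_id = b.id

Result:
name   | department
-------+-----------
Karen  | NULL      
Aaron  | Marketing 
Dana   | Marketing 
Uma    | Design    
Helen  | Research  
George | Finance   
Leo    | Design    
Quinn  | Marketing 
Chris  | Finance   


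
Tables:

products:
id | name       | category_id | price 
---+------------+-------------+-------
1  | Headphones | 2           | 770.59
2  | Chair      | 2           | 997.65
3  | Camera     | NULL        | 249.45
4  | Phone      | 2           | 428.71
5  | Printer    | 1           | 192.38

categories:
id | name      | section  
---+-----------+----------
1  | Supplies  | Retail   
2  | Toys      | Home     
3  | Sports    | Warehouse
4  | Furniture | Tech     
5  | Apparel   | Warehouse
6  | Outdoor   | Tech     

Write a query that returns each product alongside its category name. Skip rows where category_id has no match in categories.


INNER JOIN keeps only products rows whose category_id matches an id in categories. Walk through each product:
  - product 1 (Headphones): category_id=2 -> matches Toys
  - product 2 (Chair): category_id=2 -> matches Toys
  - product 3 (Camera): category_id=NULL, no match -> dropped
  - product 4 (Phone): category_id=2 -> matches Toys
  - product 5 (Printer): category_id=1 -> matches Supplies
So 1 of 5 rows is dropped.

SQL:
SELECT a.name, b.name AS category
FROM products a
INNER JOIN categories b ON a.category_id = b.id

Result:
name       | category
-----------+---------
Headphones | Toys    
Chair      | Toys    
Phone      | Toys    
Printer    | Supplies


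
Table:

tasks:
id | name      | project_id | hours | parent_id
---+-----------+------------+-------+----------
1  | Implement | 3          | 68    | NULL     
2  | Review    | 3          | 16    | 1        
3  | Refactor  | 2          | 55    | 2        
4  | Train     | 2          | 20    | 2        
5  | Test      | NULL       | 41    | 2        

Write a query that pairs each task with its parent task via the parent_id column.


This is a self-join: tasks is joined to a second copy of itself, matching each row's parent_id to another row's id. Use LEFT JOIN so rows with parent_id=NULL are kept.
  - task 1 (Implement): parent_id=NULL -> NULL
  - task 2 (Review): parent_id=1 -> Implement
  - task 3 (Refactor): parent_id=2 -> Review
  - task 4 (Train): parent_id=2 -> Review
  - task 5 (Test): parent_id=2 -> Review

SQL:
SELECT a.name AS item, b.name AS parent
FROM tasks a
LEFT JOIN tasks b ON a.parent_id = b.id

Result:
item      | parent   
----------+----------
Implement | NULL     
Review    | Implement
Refactor  | Review   
Train     | Review   
Test      | Review   


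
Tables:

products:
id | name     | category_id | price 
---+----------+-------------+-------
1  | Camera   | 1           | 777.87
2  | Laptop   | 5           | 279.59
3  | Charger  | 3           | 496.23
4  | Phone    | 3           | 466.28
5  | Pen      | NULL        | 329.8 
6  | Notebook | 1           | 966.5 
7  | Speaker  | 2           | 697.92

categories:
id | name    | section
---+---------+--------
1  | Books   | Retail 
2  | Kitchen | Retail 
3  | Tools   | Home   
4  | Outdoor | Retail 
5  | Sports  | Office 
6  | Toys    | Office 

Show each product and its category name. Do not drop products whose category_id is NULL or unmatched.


LEFT JOIN keeps every row from products (the left table); where category_id has no match in categories, the category columns become NULL. Walk through each product:
  - product 1 (Camera): category_id=1 -> matches Books
  - product 2 (Laptop): category_id=5 -> matches Sports
  - product 3 (Charger): category_id=3 -> matches Tools
  - product 4 (Phone): category_id=3 -> matches Tools
  - product 5 (Pen): category_id=NULL, no match -> kept with NULL
  - product 6 (Notebook): category_id=1 -> matches Books
  - product 7 (Speaker): category_id=2 -> matches Kitchen
All 7 rows appear; 1 has NULL category.

SQL:
SELECT a.name, b.name AS category
FROM products a
LEFT JOIN categories b ON a.category_id = b.id

Result:
name     | category
---------+---------
Camera   | Books   
Laptop   | Sports  
Charger  | Tools   
Phone    | Tools   
Pen      | NULL    
Notebook | Books   
Speaker  | Kitchen 


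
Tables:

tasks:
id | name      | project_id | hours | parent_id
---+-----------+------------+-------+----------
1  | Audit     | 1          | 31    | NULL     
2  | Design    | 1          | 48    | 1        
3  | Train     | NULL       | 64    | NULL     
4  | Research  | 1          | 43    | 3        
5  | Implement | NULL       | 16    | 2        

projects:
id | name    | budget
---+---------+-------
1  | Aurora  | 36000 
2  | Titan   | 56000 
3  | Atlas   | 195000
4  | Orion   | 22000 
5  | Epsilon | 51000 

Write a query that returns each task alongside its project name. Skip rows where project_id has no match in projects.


INNER JOIN keeps only tasks rows whose project_id matches an id in projects. Walk through each task:
  - task 1 (Audit): project_id=1 -> matches Aurora
  - task 2 (Design): project_id=1 -> matches Aurora
  - task 3 (Train): project_id=NULL, no match -> dropped
  - task 4 (Research): project_id=1 -> matches Aurora
  - task 5 (Implement): project_id=NULL, no match -> dropped
So 2 of 5 rows are dropped.

SQL:
SELECT a.name, b.name AS project
FROM tasks a
INNER JOIN projects b ON a.project_id = b.id

Result:
name     | project
---------+--------
Audit    | Aurora 
Design   | Aurora 
Research | Aurora 


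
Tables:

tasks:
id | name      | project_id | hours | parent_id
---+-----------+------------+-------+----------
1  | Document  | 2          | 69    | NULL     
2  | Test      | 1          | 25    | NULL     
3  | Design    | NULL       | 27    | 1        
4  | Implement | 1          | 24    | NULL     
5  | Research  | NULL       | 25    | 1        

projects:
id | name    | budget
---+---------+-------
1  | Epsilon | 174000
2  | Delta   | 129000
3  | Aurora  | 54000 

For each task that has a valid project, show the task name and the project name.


INNER JOIN keeps only tasks rows whose project_id matches an id in projects. Walk through each task:
  - task 1 (Document): project_id=2 -> matches Delta
  - task 2 (Test): project_id=1 -> matches Epsilon
  - task 3 (Design): project_id=NULL, no match -> dropped
  - task 4 (Implement): project_id=1 -> matches Epsilon
  - task 5 (Research): project_id=NULL, no match -> dropped
So 2 of 5 rows are dropped.

SQL:
SELECT a.name, b.name AS project
FROM tasks a
INNER JOIN projects b ON a.project_id = b.id

Result:
name      | project
----------+--------
Document  | Delta  
Test      | Epsilon
Implement | Epsilon


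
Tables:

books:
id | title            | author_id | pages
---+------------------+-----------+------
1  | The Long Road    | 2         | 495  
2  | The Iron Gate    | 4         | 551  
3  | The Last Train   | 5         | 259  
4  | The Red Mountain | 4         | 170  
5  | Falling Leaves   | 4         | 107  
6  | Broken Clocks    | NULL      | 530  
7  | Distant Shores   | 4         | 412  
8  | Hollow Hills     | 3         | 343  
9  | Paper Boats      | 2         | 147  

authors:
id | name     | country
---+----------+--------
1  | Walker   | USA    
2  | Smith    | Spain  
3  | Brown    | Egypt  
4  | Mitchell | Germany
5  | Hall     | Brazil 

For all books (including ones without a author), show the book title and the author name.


LEFT JOIN keeps every row from books (the left table); where author_id has no match in authors, the author columns become NULL. Walk through each book:
  - book 1 (The Long Road): author_id=2 -> matches Smith
  - book 2 (The Iron Gate): author_id=4 -> matches Mitchell
  - book 3 (The Last Train): author_id=5 -> matches Hall
  - book 4 (The Red Mountain): author_id=4 -> matches Mitchell
  - book 5 (Falling Leaves): author_id=4 -> matches Mitchell
  - book 6 (Broken Clocks): author_id=NULL, no match -> kept with NULL
  - book 7 (Distant Shores): author_id=4 -> matches Mitchell
  - book 8 (Hollow Hills): author_id=3 -> matches Brown
  - book 9 (Paper Boats): author_id=2 -> matches Smith
All 9 rows appear; 1 has NULL author.

SQL:
SELECT a.title, b.name AS author
FROM books a
LEFT JOIN authors b ON a.author_id = b.id

Result:
title            | author  
-----------------+---------
The Long Road    | Smith   
The Iron Gate    | Mitchell
The Last Train   | Hall    
The Red Mountain | Mitchell
Falling Leaves   | Mitchell
Broken Clocks    | NULL    
Distant Shores   | Mitchell
Hollow Hills     | Brown   
Paper Boats      | Smith   
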